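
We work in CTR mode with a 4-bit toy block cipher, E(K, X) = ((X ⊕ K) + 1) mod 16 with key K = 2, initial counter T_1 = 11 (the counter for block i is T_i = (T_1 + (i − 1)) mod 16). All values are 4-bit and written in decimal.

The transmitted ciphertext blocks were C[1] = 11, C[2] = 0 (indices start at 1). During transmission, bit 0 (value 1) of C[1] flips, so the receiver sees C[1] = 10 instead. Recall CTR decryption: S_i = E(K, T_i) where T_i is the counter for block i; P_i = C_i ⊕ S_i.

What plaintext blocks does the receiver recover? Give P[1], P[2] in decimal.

P[1] = 0, P[2] = 15

Only C[1] changed, to 10. In CTR, a change in C_i flips the same bit in P_i only; the keystream is unaffected. Decrypting the received ciphertext:
P[1]: T = 11, S = E(K, T) = 10; 10 ⊕ 10 = 0.
P[2]: T = 12, S = E(K, T) = 15; 0 ⊕ 15 = 15.
Blocks that differ from the original plaintext: P[1].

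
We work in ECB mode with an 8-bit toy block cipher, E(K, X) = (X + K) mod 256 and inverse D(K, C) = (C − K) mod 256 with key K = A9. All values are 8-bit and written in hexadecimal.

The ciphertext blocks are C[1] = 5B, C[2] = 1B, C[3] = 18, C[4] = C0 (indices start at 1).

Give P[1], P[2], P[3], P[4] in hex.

ECB decryption: P_i = D(K, C_i).
P[1]: D(K, 5B) = B2.
P[2]: D(K, 1B) = 72.
P[3]: D(K, 18) = 6F.
P[4]: D(K, C0) = 17.

P[1] = B2, P[2] = 72, P[3] = 6F, P[4] = 17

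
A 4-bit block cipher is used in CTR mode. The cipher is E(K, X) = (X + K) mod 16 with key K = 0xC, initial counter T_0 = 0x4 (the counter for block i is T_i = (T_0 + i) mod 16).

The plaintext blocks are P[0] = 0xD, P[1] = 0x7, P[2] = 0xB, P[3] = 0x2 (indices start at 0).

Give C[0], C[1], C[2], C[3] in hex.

C[0] = 0xD, C[1] = 0x6, C[2] = 0x9, C[3] = 0x1

CTR encryption: S_i = E(K, T_i) where T_i is the counter for block i; C_i = P_i ⊕ S_i.
C[0]: T = 0x4, S = E(K, T) = 0x0; 0xD ⊕ 0x0 = 0xD.
C[1]: T = 0x5, S = E(K, T) = 0x1; 0x7 ⊕ 0x1 = 0x6.
C[2]: T = 0x6, S = E(K, T) = 0x2; 0xB ⊕ 0x2 = 0x9.
C[3]: T = 0x7, S = E(K, T) = 0x3; 0x2 ⊕ 0x3 = 0x1.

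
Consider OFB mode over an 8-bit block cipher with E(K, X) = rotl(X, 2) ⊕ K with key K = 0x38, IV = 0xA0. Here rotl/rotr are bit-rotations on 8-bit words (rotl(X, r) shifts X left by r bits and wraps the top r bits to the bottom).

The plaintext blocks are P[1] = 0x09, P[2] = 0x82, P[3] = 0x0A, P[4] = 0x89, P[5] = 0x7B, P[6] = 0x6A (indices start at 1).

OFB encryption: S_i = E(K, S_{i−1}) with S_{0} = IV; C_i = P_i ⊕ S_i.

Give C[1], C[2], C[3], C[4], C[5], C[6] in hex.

C[1]: S = E(K, 0xA0) = 0xBA; 0x09 ⊕ 0xBA = 0xB3.
C[2]: S = E(K, 0xBA) = 0xD2; 0x82 ⊕ 0xD2 = 0x50.
C[3]: S = E(K, 0xD2) = 0x73; 0x0A ⊕ 0x73 = 0x79.
C[4]: S = E(K, 0x73) = 0xF5; 0x89 ⊕ 0xF5 = 0x7C.
C[5]: S = E(K, 0xF5) = 0xEF; 0x7B ⊕ 0xEF = 0x94.
C[6]: S = E(K, 0xEF) = 0x87; 0x6A ⊕ 0x87 = 0xED.

C[1] = 0xB3, C[2] = 0x50, C[3] = 0x79, C[4] = 0x7C, C[5] = 0x94, C[6] = 0xED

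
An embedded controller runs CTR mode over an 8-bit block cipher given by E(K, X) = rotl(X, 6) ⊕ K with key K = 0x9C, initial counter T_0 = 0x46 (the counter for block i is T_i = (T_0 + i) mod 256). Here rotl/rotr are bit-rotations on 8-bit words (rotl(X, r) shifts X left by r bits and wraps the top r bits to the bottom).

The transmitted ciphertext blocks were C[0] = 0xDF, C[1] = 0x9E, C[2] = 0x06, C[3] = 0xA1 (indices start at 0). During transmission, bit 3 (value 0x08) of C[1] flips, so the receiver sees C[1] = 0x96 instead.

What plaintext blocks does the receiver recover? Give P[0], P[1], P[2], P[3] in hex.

P[0] = 0xD2, P[1] = 0xDB, P[2] = 0x88, P[3] = 0x6F

CTR decryption: S_i = E(K, T_i) where T_i is the counter for block i; P_i = C_i ⊕ S_i.
Only C[1] changed, to 0x96. In CTR, a change in C_i flips the same bit in P_i only; the keystream is unaffected. Decrypting the received ciphertext:
P[0]: T = 0x46, S = E(K, T) = 0x0D; 0xDF ⊕ 0x0D = 0xD2.
P[1]: T = 0x47, S = E(K, T) = 0x4D; 0x96 ⊕ 0x4D = 0xDB.
P[2]: T = 0x48, S = E(K, T) = 0x8E; 0x06 ⊕ 0x8E = 0x88.
P[3]: T = 0x49, S = E(K, T) = 0xCE; 0xA1 ⊕ 0xCE = 0x6F.
Blocks that differ from the original plaintext: P[1].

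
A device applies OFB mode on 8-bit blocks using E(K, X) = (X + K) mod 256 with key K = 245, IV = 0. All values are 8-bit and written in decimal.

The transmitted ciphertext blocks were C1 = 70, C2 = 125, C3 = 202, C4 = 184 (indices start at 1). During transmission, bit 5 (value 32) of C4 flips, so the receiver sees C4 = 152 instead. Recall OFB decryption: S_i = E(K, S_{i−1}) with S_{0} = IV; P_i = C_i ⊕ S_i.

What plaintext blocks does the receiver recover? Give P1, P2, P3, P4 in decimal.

P1 = 179, P2 = 151, P3 = 21, P4 = 76

Only C4 changed, to 152. In OFB, a change in C_i flips the same bit in P_i only; the keystream is unaffected. Decrypting the received ciphertext:
P1: S = E(K, 0) = 245; 70 ⊕ 245 = 179.
P2: S = E(K, 245) = 234; 125 ⊕ 234 = 151.
P3: S = E(K, 234) = 223; 202 ⊕ 223 = 21.
P4: S = E(K, 223) = 212; 152 ⊕ 212 = 76.
Blocks that differ from the original plaintext: P4.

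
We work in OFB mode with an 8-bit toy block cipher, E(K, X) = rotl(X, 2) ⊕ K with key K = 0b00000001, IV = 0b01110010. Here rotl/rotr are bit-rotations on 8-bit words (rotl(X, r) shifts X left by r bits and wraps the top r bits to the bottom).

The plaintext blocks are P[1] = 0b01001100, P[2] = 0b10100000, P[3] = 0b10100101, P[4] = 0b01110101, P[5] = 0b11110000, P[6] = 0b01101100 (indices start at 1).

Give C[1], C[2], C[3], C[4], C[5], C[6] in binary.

OFB encryption: S_i = E(K, S_{i−1}) with S_{0} = IV; C_i = P_i ⊕ S_i.
C[1]: S = E(K, 0b01110010) = 0b11001000; 0b01001100 ⊕ 0b11001000 = 0b10000100.
C[2]: S = E(K, 0b11001000) = 0b00100010; 0b10100000 ⊕ 0b00100010 = 0b10000010.
C[3]: S = E(K, 0b00100010) = 0b10001001; 0b10100101 ⊕ 0b10001001 = 0b00101100.
C[4]: S = E(K, 0b10001001) = 0b00100111; 0b01110101 ⊕ 0b00100111 = 0b01010010.
C[5]: S = E(K, 0b00100111) = 0b10011101; 0b11110000 ⊕ 0b10011101 = 0b01101101.
C[6]: S = E(K, 0b10011101) = 0b01110111; 0b01101100 ⊕ 0b01110111 = 0b00011011.

C[1] = 0b10000100, C[2] = 0b10000010, C[3] = 0b00101100, C[4] = 0b01010010, C[5] = 0b01101101, C[6] = 0b00011011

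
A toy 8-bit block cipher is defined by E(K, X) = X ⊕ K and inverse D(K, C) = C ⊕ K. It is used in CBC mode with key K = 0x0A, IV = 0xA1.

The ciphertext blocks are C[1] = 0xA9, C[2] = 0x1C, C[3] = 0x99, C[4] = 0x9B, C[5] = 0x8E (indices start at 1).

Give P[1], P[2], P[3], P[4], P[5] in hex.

P[1] = 0x02, P[2] = 0xBF, P[3] = 0x8F, P[4] = 0x08, P[5] = 0x1F

CBC decryption: P_i = D(K, C_i) ⊕ C_{i−1}, with C_{0} = IV.
P[1]: D(K, 0xA9) = 0xA3; 0xA3 ⊕ 0xA1 = 0x02.
P[2]: D(K, 0x1C) = 0x16; 0x16 ⊕ 0xA9 = 0xBF.
P[3]: D(K, 0x99) = 0x93; 0x93 ⊕ 0x1C = 0x8F.
P[4]: D(K, 0x9B) = 0x91; 0x91 ⊕ 0x99 = 0x08.
P[5]: D(K, 0x8E) = 0x84; 0x84 ⊕ 0x9B = 0x1F.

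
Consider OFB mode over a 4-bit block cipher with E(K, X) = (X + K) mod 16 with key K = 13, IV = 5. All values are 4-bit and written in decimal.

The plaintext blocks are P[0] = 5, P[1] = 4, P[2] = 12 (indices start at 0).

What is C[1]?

C[1] = 11

OFB encryption: S_i = E(K, S_{i−1}) with S_{−1} = IV; C_i = P_i ⊕ S_i.
C[0]: S = E(K, 5) = 2; 5 ⊕ 2 = 7.
C[1]: S = E(K, 2) = 15; 4 ⊕ 15 = 11.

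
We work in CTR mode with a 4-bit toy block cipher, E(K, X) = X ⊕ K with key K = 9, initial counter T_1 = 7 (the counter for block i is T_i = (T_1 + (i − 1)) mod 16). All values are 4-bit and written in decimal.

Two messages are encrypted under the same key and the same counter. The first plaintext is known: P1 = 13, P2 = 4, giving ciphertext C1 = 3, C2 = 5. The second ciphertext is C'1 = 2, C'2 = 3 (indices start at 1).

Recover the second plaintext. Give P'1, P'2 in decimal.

P'1 = 12, P'2 = 2

In CTR with a reused counter, both messages share the same keystream S_i, so C_i ⊕ C'_i = P_i ⊕ P'_i and thus P'_i = P_i ⊕ C_i ⊕ C'_i.
P'1: 13 ⊕ 3 ⊕ 2 = 12.
P'2: 4 ⊕ 5 ⊕ 3 = 2.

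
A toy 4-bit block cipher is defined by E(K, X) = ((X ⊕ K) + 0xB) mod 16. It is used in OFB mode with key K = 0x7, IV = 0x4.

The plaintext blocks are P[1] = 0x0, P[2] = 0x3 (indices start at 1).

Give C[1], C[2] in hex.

OFB encryption: S_i = E(K, S_{i−1}) with S_{0} = IV; C_i = P_i ⊕ S_i.
C[1]: S = E(K, 0x4) = 0xE; 0x0 ⊕ 0xE = 0xE.
C[2]: S = E(K, 0xE) = 0x4; 0x3 ⊕ 0x4 = 0x7.

C[1] = 0xE, C[2] = 0x7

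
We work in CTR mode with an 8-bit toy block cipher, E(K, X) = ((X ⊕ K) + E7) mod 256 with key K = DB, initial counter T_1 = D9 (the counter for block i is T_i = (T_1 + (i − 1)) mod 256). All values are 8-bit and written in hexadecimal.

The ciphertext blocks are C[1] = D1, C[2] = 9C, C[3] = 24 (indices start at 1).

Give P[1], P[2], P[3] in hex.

CTR decryption: S_i = E(K, T_i) where T_i is the counter for block i; P_i = C_i ⊕ S_i.
P[1]: T = D9, S = E(K, T) = E9; D1 ⊕ E9 = 38.
P[2]: T = DA, S = E(K, T) = E8; 9C ⊕ E8 = 74.
P[3]: T = DB, S = E(K, T) = E7; 24 ⊕ E7 = C3.

P[1] = 38, P[2] = 74, P[3] = C3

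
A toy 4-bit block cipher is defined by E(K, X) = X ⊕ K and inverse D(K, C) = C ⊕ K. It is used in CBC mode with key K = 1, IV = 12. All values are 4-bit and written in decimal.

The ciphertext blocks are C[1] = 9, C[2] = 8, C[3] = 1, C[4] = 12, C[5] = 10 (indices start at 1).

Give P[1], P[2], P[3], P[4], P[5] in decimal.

P[1] = 4, P[2] = 0, P[3] = 8, P[4] = 12, P[5] = 7

CBC decryption: P_i = D(K, C_i) ⊕ C_{i−1}, with C_{0} = IV.
P[1]: D(K, 9) = 8; 8 ⊕ 12 = 4.
P[2]: D(K, 8) = 9; 9 ⊕ 9 = 0.
P[3]: D(K, 1) = 0; 0 ⊕ 8 = 8.
P[4]: D(K, 12) = 13; 13 ⊕ 1 = 12.
P[5]: D(K, 10) = 11; 11 ⊕ 12 = 7.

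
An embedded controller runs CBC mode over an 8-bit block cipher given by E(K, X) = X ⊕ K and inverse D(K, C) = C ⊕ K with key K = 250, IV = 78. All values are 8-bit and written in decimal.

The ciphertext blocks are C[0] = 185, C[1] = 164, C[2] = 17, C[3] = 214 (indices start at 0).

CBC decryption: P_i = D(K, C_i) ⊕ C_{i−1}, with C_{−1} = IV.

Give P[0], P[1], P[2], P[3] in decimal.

P[0] = 13, P[1] = 231, P[2] = 79, P[3] = 61

P[0]: D(K, 185) = 67; 67 ⊕ 78 = 13.
P[1]: D(K, 164) = 94; 94 ⊕ 185 = 231.
P[2]: D(K, 17) = 235; 235 ⊕ 164 = 79.
P[3]: D(K, 214) = 44; 44 ⊕ 17 = 61.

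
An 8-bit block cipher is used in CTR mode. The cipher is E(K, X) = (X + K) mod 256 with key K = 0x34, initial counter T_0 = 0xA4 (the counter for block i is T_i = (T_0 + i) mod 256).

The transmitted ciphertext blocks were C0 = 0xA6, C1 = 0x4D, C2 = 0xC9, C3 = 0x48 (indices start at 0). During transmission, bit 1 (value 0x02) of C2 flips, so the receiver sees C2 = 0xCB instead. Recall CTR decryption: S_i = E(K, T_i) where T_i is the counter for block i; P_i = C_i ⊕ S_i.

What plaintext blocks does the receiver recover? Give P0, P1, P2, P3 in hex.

Only C2 changed, to 0xCB. In CTR, a change in C_i flips the same bit in P_i only; the keystream is unaffected. Decrypting the received ciphertext:
P0: T = 0xA4, S = E(K, T) = 0xD8; 0xA6 ⊕ 0xD8 = 0x7E.
P1: T = 0xA5, S = E(K, T) = 0xD9; 0x4D ⊕ 0xD9 = 0x94.
P2: T = 0xA6, S = E(K, T) = 0xDA; 0xCB ⊕ 0xDA = 0x11.
P3: T = 0xA7, S = E(K, T) = 0xDB; 0x48 ⊕ 0xDB = 0x93.
Blocks that differ from the original plaintext: P2.

P0 = 0x7E, P1 = 0x94, P2 = 0x11, P3 = 0x93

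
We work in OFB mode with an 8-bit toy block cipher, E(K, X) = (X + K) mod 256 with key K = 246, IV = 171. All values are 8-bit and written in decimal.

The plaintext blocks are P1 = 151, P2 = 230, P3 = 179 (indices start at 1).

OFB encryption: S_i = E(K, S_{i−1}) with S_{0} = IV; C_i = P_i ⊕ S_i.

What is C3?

C1: S = E(K, 171) = 161; 151 ⊕ 161 = 54.
C2: S = E(K, 161) = 151; 230 ⊕ 151 = 113.
C3: S = E(K, 151) = 141; 179 ⊕ 141 = 62.

C3 = 62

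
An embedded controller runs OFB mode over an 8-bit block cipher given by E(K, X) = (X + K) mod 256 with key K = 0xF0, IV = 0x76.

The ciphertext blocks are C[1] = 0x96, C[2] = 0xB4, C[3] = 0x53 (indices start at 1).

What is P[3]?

OFB decryption: S_i = E(K, S_{i−1}) with S_{0} = IV; P_i = C_i ⊕ S_i.
P[1]: S = E(K, 0x76) = 0x66; 0x96 ⊕ 0x66 = 0xF0.
P[2]: S = E(K, 0x66) = 0x56; 0xB4 ⊕ 0x56 = 0xE2.
P[3]: S = E(K, 0x56) = 0x46; 0x53 ⊕ 0x46 = 0x15.

P[3] = 0x15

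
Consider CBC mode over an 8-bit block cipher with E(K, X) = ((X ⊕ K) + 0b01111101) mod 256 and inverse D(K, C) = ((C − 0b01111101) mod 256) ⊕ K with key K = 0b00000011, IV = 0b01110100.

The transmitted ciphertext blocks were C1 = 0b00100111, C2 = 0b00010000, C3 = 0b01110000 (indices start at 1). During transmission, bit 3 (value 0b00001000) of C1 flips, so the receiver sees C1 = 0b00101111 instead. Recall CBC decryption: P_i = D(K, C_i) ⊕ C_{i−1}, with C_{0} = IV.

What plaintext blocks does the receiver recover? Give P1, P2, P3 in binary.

P1 = 0b11000101, P2 = 0b10111111, P3 = 0b11100000

Only C1 changed, to 0b00101111. In CBC, a change in C_i garbles P_i and flips the same bit in P_{i+1}. Decrypting the received ciphertext:
P1: D(K, 0b00101111) = 0b10110001; 0b10110001 ⊕ 0b01110100 = 0b11000101.
P2: D(K, 0b00010000) = 0b10010000; 0b10010000 ⊕ 0b00101111 = 0b10111111.
P3: D(K, 0b01110000) = 0b11110000; 0b11110000 ⊕ 0b00010000 = 0b11100000.
Blocks that differ from the original plaintext: P1, P2.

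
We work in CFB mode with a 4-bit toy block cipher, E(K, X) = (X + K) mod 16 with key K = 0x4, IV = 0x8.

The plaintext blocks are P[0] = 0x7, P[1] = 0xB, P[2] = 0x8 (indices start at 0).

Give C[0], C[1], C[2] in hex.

CFB encryption: C_i = P_i ⊕ E(K, C_{i−1}), with C_{−1} = IV.
C[0]: E(K, 0x8) = 0xC; 0x7 ⊕ 0xC = 0xB.
C[1]: E(K, 0xB) = 0xF; 0xB ⊕ 0xF = 0x4.
C[2]: E(K, 0x4) = 0x8; 0x8 ⊕ 0x8 = 0x0.

C[0] = 0xB, C[1] = 0x4, C[2] = 0x0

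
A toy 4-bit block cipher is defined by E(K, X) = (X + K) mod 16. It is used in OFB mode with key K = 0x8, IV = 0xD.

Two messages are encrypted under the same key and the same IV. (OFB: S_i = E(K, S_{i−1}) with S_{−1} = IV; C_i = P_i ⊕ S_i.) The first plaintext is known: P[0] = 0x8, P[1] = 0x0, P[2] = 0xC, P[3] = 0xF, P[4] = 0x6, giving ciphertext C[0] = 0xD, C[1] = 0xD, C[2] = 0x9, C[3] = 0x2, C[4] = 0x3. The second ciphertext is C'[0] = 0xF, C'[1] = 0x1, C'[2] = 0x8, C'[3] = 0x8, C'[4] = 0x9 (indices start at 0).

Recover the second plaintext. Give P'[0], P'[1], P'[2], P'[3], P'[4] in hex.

P'[0] = 0xA, P'[1] = 0xC, P'[2] = 0xD, P'[3] = 0x5, P'[4] = 0xC

In OFB with a reused IV, both messages share the same keystream S_i, so C_i ⊕ C'_i = P_i ⊕ P'_i and thus P'_i = P_i ⊕ C_i ⊕ C'_i.
P'[0]: 0x8 ⊕ 0xD ⊕ 0xF = 0xA.
P'[1]: 0x0 ⊕ 0xD ⊕ 0x1 = 0xC.
P'[2]: 0xC ⊕ 0x9 ⊕ 0x8 = 0xD.
P'[3]: 0xF ⊕ 0x2 ⊕ 0x8 = 0x5.
P'[4]: 0x6 ⊕ 0x3 ⊕ 0x9 = 0xC.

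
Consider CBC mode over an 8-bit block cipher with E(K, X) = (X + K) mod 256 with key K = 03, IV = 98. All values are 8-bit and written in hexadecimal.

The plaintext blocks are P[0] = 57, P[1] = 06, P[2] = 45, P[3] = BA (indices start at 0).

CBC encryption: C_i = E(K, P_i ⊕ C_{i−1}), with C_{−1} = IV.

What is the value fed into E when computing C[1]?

D4

C[0]: P[0] ⊕ 98 = CF; E(K, CF) = D2.
C[1]: P[1] ⊕ D2 = D4; E(K, D4) = D7.
So the input to E for block [1] is D4.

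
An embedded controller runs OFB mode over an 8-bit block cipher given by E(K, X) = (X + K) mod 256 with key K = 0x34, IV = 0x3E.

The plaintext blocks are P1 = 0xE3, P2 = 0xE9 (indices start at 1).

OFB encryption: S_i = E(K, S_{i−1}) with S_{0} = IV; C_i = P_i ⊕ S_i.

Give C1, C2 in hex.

C1 = 0x91, C2 = 0x4F

C1: S = E(K, 0x3E) = 0x72; 0xE3 ⊕ 0x72 = 0x91.
C2: S = E(K, 0x72) = 0xA6; 0xE9 ⊕ 0xA6 = 0x4F.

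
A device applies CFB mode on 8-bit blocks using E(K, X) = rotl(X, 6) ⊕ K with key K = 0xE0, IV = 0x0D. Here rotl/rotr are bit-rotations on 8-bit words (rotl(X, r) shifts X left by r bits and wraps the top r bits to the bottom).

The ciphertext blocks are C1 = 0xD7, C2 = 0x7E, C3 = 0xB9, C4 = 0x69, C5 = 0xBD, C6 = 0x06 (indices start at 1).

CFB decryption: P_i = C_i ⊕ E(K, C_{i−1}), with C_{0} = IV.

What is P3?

P3: E(K, 0x7E) = 0x7F; 0xB9 ⊕ 0x7F = 0xC6.

P3 = 0xC6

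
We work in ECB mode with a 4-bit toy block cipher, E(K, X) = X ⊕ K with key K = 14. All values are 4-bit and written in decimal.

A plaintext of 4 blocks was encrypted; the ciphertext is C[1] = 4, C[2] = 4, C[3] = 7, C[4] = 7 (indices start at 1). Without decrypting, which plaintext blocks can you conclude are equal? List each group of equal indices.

ECB encrypts each block independently with the same key, so equal ciphertext blocks imply equal plaintext blocks.
C[1] = C[2] = 4, so P[1] = P[2].
C[3] = C[4] = 7, so P[3] = P[4].

P[1] = P[2]; P[3] = P[4]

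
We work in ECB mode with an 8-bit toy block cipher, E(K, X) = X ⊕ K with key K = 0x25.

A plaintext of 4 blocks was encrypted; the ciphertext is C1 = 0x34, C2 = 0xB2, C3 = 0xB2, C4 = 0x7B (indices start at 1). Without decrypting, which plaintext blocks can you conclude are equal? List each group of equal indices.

P2 = P3

ECB encrypts each block independently with the same key, so equal ciphertext blocks imply equal plaintext blocks.
C2 = C3 = 0xB2, so P2 = P3.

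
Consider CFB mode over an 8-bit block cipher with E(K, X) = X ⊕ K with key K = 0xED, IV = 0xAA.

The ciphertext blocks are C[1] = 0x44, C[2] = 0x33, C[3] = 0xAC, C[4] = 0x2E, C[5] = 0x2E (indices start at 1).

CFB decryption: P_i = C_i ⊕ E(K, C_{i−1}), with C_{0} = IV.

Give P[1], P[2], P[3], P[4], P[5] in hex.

P[1]: E(K, 0xAA) = 0x47; 0x44 ⊕ 0x47 = 0x03.
P[2]: E(K, 0x44) = 0xA9; 0x33 ⊕ 0xA9 = 0x9A.
P[3]: E(K, 0x33) = 0xDE; 0xAC ⊕ 0xDE = 0x72.
P[4]: E(K, 0xAC) = 0x41; 0x2E ⊕ 0x41 = 0x6F.
P[5]: E(K, 0x2E) = 0xC3; 0x2E ⊕ 0xC3 = 0xED.

P[1] = 0x03, P[2] = 0x9A, P[3] = 0x72, P[4] = 0x6F, P[5] = 0xED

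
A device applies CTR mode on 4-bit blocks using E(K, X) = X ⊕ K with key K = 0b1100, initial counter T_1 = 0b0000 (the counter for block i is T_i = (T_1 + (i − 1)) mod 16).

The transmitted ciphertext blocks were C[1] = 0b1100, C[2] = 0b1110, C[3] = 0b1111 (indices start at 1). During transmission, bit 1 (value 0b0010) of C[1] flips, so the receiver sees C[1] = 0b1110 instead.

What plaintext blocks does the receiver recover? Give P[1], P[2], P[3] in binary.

P[1] = 0b0010, P[2] = 0b0011, P[3] = 0b0001

CTR decryption: S_i = E(K, T_i) where T_i is the counter for block i; P_i = C_i ⊕ S_i.
Only C[1] changed, to 0b1110. In CTR, a change in C_i flips the same bit in P_i only; the keystream is unaffected. Decrypting the received ciphertext:
P[1]: T = 0b0000, S = E(K, T) = 0b1100; 0b1110 ⊕ 0b1100 = 0b0010.
P[2]: T = 0b0001, S = E(K, T) = 0b1101; 0b1110 ⊕ 0b1101 = 0b0011.
P[3]: T = 0b0010, S = E(K, T) = 0b1110; 0b1111 ⊕ 0b1110 = 0b0001.
Blocks that differ from the original plaintext: P[1].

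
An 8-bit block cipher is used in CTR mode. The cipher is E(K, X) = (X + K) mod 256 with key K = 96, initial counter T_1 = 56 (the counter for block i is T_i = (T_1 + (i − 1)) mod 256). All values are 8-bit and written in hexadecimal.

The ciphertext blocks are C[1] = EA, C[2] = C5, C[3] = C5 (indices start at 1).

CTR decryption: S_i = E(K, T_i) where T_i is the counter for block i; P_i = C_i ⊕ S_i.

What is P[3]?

P[3]: T = 58, S = E(K, T) = EE; C5 ⊕ EE = 2B.

P[3] = 2B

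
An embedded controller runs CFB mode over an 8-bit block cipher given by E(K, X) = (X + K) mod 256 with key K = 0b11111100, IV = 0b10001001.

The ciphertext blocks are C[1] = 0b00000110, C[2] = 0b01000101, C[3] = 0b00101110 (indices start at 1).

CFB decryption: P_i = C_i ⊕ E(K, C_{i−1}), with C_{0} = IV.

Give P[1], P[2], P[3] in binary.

P[1] = 0b10000011, P[2] = 0b01000111, P[3] = 0b01101111

P[1]: E(K, 0b10001001) = 0b10000101; 0b00000110 ⊕ 0b10000101 = 0b10000011.
P[2]: E(K, 0b00000110) = 0b00000010; 0b01000101 ⊕ 0b00000010 = 0b01000111.
P[3]: E(K, 0b01000101) = 0b01000001; 0b00101110 ⊕ 0b01000001 = 0b01101111.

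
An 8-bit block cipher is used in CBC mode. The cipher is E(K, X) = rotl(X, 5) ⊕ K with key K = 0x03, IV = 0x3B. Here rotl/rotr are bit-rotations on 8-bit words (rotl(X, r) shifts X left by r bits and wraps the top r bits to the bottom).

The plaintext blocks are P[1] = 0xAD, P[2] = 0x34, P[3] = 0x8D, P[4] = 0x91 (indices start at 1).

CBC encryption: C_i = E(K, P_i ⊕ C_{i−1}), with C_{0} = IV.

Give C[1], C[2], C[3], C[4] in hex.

C[1]: P[1] ⊕ 0x3B = 0x96; E(K, 0x96) = 0xD1.
C[2]: P[2] ⊕ 0xD1 = 0xE5; E(K, 0xE5) = 0xBF.
C[3]: P[3] ⊕ 0xBF = 0x32; E(K, 0x32) = 0x45.
C[4]: P[4] ⊕ 0x45 = 0xD4; E(K, 0xD4) = 0x99.

C[1] = 0xD1, C[2] = 0xBF, C[3] = 0x45, C[4] = 0x99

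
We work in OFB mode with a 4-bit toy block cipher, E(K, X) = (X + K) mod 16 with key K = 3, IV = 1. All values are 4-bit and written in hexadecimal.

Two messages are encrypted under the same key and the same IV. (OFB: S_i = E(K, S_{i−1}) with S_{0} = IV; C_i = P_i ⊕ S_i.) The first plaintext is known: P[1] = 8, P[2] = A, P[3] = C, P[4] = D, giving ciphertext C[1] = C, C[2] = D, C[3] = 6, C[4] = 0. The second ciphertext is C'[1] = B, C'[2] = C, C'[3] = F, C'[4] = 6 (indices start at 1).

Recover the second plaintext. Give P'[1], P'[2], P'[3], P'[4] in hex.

In OFB with a reused IV, both messages share the same keystream S_i, so C_i ⊕ C'_i = P_i ⊕ P'_i and thus P'_i = P_i ⊕ C_i ⊕ C'_i.
P'[1]: 8 ⊕ C ⊕ B = F.
P'[2]: A ⊕ D ⊕ C = B.
P'[3]: C ⊕ 6 ⊕ F = 5.
P'[4]: D ⊕ 0 ⊕ 6 = B.

P'[1] = F, P'[2] = B, P'[3] = 5, P'[4] = B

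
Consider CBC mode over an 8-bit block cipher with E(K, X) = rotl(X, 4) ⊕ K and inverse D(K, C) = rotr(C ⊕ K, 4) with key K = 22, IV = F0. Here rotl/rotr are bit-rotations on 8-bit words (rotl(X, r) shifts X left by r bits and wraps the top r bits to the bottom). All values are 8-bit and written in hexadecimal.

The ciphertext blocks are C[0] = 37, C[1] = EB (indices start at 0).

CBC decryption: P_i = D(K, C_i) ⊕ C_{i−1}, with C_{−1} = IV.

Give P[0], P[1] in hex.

P[0]: D(K, 37) = 51; 51 ⊕ F0 = A1.
P[1]: D(K, EB) = 9C; 9C ⊕ 37 = AB.

P[0] = A1, P[1] = AB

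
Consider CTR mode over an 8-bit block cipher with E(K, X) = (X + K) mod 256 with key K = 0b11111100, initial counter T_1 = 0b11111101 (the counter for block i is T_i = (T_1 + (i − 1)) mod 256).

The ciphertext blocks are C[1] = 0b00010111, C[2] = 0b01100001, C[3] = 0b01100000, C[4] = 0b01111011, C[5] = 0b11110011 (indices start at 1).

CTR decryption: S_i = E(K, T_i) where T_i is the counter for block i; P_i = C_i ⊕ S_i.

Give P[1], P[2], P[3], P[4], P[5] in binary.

P[1]: T = 0b11111101, S = E(K, T) = 0b11111001; 0b00010111 ⊕ 0b11111001 = 0b11101110.
P[2]: T = 0b11111110, S = E(K, T) = 0b11111010; 0b01100001 ⊕ 0b11111010 = 0b10011011.
P[3]: T = 0b11111111, S = E(K, T) = 0b11111011; 0b01100000 ⊕ 0b11111011 = 0b10011011.
P[4]: T = 0b00000000, S = E(K, T) = 0b11111100; 0b01111011 ⊕ 0b11111100 = 0b10000111.
P[5]: T = 0b00000001, S = E(K, T) = 0b11111101; 0b11110011 ⊕ 0b11111101 = 0b00001110.

P[1] = 0b11101110, P[2] = 0b10011011, P[3] = 0b10011011, P[4] = 0b10000111, P[5] = 0b00001110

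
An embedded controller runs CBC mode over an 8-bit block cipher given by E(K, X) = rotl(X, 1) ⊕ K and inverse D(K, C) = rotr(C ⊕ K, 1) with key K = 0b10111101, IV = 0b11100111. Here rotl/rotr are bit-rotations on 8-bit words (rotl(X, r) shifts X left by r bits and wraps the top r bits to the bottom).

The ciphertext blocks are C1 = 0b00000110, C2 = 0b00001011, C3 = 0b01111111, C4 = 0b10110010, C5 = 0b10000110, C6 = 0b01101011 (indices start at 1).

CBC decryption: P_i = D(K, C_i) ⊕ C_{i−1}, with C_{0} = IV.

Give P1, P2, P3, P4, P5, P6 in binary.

P1 = 0b00111010, P2 = 0b01011101, P3 = 0b01101010, P4 = 0b11111000, P5 = 0b00101111, P6 = 0b11101101

P1: D(K, 0b00000110) = 0b11011101; 0b11011101 ⊕ 0b11100111 = 0b00111010.
P2: D(K, 0b00001011) = 0b01011011; 0b01011011 ⊕ 0b00000110 = 0b01011101.
P3: D(K, 0b01111111) = 0b01100001; 0b01100001 ⊕ 0b00001011 = 0b01101010.
P4: D(K, 0b10110010) = 0b10000111; 0b10000111 ⊕ 0b01111111 = 0b11111000.
P5: D(K, 0b10000110) = 0b10011101; 0b10011101 ⊕ 0b10110010 = 0b00101111.
P6: D(K, 0b01101011) = 0b01101011; 0b01101011 ⊕ 0b10000110 = 0b11101101.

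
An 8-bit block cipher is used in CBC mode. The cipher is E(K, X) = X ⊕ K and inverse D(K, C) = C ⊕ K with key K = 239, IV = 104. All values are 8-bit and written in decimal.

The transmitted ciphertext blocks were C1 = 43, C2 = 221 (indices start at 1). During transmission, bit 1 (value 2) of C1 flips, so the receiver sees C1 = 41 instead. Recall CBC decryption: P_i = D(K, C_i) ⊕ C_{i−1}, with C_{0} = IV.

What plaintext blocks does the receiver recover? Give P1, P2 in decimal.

P1 = 174, P2 = 27

Only C1 changed, to 41. In CBC, a change in C_i garbles P_i and flips the same bit in P_{i+1}. Decrypting the received ciphertext:
P1: D(K, 41) = 198; 198 ⊕ 104 = 174.
P2: D(K, 221) = 50; 50 ⊕ 41 = 27.
Blocks that differ from the original plaintext: P1, P2.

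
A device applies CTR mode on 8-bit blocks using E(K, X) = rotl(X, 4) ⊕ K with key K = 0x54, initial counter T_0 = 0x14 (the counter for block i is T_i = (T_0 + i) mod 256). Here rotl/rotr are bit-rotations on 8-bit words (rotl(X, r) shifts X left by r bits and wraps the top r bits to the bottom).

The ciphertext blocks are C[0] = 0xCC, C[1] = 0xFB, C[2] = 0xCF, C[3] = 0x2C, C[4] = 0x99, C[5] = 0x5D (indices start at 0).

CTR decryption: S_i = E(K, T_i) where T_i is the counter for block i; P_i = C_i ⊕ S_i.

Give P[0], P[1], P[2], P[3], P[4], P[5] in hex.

P[0] = 0xD9, P[1] = 0xFE, P[2] = 0xFA, P[3] = 0x09, P[4] = 0x4C, P[5] = 0x98

P[0]: T = 0x14, S = E(K, T) = 0x15; 0xCC ⊕ 0x15 = 0xD9.
P[1]: T = 0x15, S = E(K, T) = 0x05; 0xFB ⊕ 0x05 = 0xFE.
P[2]: T = 0x16, S = E(K, T) = 0x35; 0xCF ⊕ 0x35 = 0xFA.
P[3]: T = 0x17, S = E(K, T) = 0x25; 0x2C ⊕ 0x25 = 0x09.
P[4]: T = 0x18, S = E(K, T) = 0xD5; 0x99 ⊕ 0xD5 = 0x4C.
P[5]: T = 0x19, S = E(K, T) = 0xC5; 0x5D ⊕ 0xC5 = 0x98.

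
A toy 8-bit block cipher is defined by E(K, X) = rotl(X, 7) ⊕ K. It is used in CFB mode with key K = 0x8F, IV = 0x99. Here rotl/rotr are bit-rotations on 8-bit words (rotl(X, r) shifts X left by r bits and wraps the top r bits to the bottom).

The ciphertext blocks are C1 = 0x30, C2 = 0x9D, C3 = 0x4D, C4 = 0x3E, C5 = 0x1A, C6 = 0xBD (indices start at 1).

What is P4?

P4 = 0x17

CFB decryption: P_i = C_i ⊕ E(K, C_{i−1}), with C_{0} = IV.
P4: E(K, 0x4D) = 0x29; 0x3E ⊕ 0x29 = 0x17.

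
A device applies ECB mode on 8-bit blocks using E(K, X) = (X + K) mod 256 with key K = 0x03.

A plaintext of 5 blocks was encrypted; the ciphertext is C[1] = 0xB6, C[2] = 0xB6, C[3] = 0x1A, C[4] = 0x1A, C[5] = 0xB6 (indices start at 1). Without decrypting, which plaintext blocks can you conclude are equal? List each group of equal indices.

P[1] = P[2] = P[5]; P[3] = P[4]

ECB encrypts each block independently with the same key, so equal ciphertext blocks imply equal plaintext blocks.
C[1] = C[2] = C[5] = 0xB6, so P[1] = P[2] = P[5].
C[3] = C[4] = 0x1A, so P[3] = P[4].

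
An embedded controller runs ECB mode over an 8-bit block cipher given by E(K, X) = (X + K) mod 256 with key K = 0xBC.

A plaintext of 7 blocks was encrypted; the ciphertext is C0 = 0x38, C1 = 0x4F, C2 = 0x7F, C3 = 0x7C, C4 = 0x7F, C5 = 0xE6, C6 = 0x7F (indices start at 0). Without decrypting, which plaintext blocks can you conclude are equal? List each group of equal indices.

P2 = P4 = P6

ECB encrypts each block independently with the same key, so equal ciphertext blocks imply equal plaintext blocks.
C2 = C4 = C6 = 0x7F, so P2 = P4 = P6.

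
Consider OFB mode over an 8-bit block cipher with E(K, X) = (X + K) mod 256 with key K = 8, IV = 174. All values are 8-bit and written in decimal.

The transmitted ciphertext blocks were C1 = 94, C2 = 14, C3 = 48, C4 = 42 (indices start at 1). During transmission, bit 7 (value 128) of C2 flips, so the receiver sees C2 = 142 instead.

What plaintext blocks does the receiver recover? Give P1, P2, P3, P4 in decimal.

OFB decryption: S_i = E(K, S_{i−1}) with S_{0} = IV; P_i = C_i ⊕ S_i.
Only C2 changed, to 142. In OFB, a change in C_i flips the same bit in P_i only; the keystream is unaffected. Decrypting the received ciphertext:
P1: S = E(K, 174) = 182; 94 ⊕ 182 = 232.
P2: S = E(K, 182) = 190; 142 ⊕ 190 = 48.
P3: S = E(K, 190) = 198; 48 ⊕ 198 = 246.
P4: S = E(K, 198) = 206; 42 ⊕ 206 = 228.
Blocks that differ from the original plaintext: P2.

P1 = 232, P2 = 48, P3 = 246, P4 = 228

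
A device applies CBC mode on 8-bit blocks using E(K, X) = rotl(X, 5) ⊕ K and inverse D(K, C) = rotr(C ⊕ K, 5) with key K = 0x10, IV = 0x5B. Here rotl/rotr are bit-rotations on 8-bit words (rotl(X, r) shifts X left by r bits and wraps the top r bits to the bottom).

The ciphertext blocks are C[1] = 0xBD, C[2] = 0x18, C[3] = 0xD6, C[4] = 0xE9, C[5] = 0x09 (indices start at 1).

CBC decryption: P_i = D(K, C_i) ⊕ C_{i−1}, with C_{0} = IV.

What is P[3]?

P[3] = 0x2E

P[3]: D(K, 0xD6) = 0x36; 0x36 ⊕ 0x18 = 0x2E.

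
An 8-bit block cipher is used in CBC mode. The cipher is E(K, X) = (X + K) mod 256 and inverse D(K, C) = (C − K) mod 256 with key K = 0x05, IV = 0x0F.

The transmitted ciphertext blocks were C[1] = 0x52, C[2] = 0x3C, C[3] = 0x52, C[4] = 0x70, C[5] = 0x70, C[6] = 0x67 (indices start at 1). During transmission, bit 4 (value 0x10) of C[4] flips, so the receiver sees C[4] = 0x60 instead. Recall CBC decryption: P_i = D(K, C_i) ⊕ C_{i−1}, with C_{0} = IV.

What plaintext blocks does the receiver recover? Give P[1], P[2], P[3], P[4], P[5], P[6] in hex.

Only C[4] changed, to 0x60. In CBC, a change in C_i garbles P_i and flips the same bit in P_{i+1}. Decrypting the received ciphertext:
P[1]: D(K, 0x52) = 0x4D; 0x4D ⊕ 0x0F = 0x42.
P[2]: D(K, 0x3C) = 0x37; 0x37 ⊕ 0x52 = 0x65.
P[3]: D(K, 0x52) = 0x4D; 0x4D ⊕ 0x3C = 0x71.
P[4]: D(K, 0x60) = 0x5B; 0x5B ⊕ 0x52 = 0x09.
P[5]: D(K, 0x70) = 0x6B; 0x6B ⊕ 0x60 = 0x0B.
P[6]: D(K, 0x67) = 0x62; 0x62 ⊕ 0x70 = 0x12.
Blocks that differ from the original plaintext: P[4], P[5].

P[1] = 0x42, P[2] = 0x65, P[3] = 0x71, P[4] = 0x09, P[5] = 0x0B, P[6] = 0x12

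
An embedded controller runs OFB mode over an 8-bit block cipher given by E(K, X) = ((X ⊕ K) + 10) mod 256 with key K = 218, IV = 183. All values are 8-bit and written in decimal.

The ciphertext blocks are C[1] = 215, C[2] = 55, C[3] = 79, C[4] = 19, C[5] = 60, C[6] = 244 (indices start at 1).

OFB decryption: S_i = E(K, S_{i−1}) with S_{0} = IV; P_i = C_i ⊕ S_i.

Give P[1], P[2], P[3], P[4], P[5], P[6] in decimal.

P[1]: S = E(K, 183) = 119; 215 ⊕ 119 = 160.
P[2]: S = E(K, 119) = 183; 55 ⊕ 183 = 128.
P[3]: S = E(K, 183) = 119; 79 ⊕ 119 = 56.
P[4]: S = E(K, 119) = 183; 19 ⊕ 183 = 164.
P[5]: S = E(K, 183) = 119; 60 ⊕ 119 = 75.
P[6]: S = E(K, 119) = 183; 244 ⊕ 183 = 67.

P[1] = 160, P[2] = 128, P[3] = 56, P[4] = 164, P[5] = 75, P[6] = 67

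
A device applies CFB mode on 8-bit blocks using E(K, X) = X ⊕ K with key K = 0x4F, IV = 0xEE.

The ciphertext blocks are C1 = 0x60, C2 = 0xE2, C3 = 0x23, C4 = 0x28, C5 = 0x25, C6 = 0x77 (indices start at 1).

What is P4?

CFB decryption: P_i = C_i ⊕ E(K, C_{i−1}), with C_{0} = IV.
P4: E(K, 0x23) = 0x6C; 0x28 ⊕ 0x6C = 0x44.

P4 = 0x44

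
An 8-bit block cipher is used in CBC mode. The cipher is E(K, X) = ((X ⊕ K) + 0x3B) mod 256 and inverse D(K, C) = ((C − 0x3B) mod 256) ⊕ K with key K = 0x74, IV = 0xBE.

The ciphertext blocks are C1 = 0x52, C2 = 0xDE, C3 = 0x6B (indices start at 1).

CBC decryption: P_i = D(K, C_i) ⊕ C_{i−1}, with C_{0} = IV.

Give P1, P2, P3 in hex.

P1 = 0xDD, P2 = 0x85, P3 = 0x9A

P1: D(K, 0x52) = 0x63; 0x63 ⊕ 0xBE = 0xDD.
P2: D(K, 0xDE) = 0xD7; 0xD7 ⊕ 0x52 = 0x85.
P3: D(K, 0x6B) = 0x44; 0x44 ⊕ 0xDE = 0x9A.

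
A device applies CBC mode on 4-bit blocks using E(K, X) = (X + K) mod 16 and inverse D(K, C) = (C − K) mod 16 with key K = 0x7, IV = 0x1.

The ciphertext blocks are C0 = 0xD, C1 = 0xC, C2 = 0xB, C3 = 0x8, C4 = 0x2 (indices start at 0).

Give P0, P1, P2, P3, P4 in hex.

P0 = 0x7, P1 = 0x8, P2 = 0x8, P3 = 0xA, P4 = 0x3

CBC decryption: P_i = D(K, C_i) ⊕ C_{i−1}, with C_{−1} = IV.
P0: D(K, 0xD) = 0x6; 0x6 ⊕ 0x1 = 0x7.
P1: D(K, 0xC) = 0x5; 0x5 ⊕ 0xD = 0x8.
P2: D(K, 0xB) = 0x4; 0x4 ⊕ 0xC = 0x8.
P3: D(K, 0x8) = 0x1; 0x1 ⊕ 0xB = 0xA.
P4: D(K, 0x2) = 0xB; 0xB ⊕ 0x8 = 0x3.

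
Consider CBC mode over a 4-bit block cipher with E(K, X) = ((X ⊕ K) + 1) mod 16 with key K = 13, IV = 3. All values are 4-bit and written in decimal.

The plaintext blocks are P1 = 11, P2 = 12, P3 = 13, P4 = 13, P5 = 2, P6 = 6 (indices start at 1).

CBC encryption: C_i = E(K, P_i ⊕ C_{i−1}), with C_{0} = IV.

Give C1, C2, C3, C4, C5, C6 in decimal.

C1: P1 ⊕ 3 = 8; E(K, 8) = 6.
C2: P2 ⊕ 6 = 10; E(K, 10) = 8.
C3: P3 ⊕ 8 = 5; E(K, 5) = 9.
C4: P4 ⊕ 9 = 4; E(K, 4) = 10.
C5: P5 ⊕ 10 = 8; E(K, 8) = 6.
C6: P6 ⊕ 6 = 0; E(K, 0) = 14.

C1 = 6, C2 = 8, C3 = 9, C4 = 10, C5 = 6, C6 = 14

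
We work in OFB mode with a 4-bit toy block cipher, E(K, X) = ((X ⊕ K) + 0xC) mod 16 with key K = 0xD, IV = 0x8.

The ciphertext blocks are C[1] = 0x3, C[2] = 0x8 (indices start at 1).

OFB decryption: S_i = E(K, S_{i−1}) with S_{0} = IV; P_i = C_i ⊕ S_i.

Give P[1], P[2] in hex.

P[1]: S = E(K, 0x8) = 0x1; 0x3 ⊕ 0x1 = 0x2.
P[2]: S = E(K, 0x1) = 0x8; 0x8 ⊕ 0x8 = 0x0.

P[1] = 0x2, P[2] = 0x0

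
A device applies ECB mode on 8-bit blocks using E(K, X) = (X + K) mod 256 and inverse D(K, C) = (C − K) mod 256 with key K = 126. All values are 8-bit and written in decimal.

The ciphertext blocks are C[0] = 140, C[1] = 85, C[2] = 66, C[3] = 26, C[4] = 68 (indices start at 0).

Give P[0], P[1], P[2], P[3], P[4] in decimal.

ECB decryption: P_i = D(K, C_i).
P[0]: D(K, 140) = 14.
P[1]: D(K, 85) = 215.
P[2]: D(K, 66) = 196.
P[3]: D(K, 26) = 156.
P[4]: D(K, 68) = 198.

P[0] = 14, P[1] = 215, P[2] = 196, P[3] = 156, P[4] = 198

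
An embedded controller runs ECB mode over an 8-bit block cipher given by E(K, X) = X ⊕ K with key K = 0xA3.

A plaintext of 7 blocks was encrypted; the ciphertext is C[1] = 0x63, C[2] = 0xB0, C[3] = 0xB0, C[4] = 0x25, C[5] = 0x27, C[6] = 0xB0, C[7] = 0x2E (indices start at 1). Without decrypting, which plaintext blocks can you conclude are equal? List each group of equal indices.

P[2] = P[3] = P[6]

ECB encrypts each block independently with the same key, so equal ciphertext blocks imply equal plaintext blocks.
C[2] = C[3] = C[6] = 0xB0, so P[2] = P[3] = P[6].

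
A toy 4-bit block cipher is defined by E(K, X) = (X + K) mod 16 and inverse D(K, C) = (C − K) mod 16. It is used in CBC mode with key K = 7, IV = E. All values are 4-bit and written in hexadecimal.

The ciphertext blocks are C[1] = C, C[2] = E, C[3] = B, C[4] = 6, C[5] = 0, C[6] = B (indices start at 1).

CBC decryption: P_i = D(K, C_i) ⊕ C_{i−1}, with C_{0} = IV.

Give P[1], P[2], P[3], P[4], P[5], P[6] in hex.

P[1] = B, P[2] = B, P[3] = A, P[4] = 4, P[5] = F, P[6] = 4

P[1]: D(K, C) = 5; 5 ⊕ E = B.
P[2]: D(K, E) = 7; 7 ⊕ C = B.
P[3]: D(K, B) = 4; 4 ⊕ E = A.
P[4]: D(K, 6) = F; F ⊕ B = 4.
P[5]: D(K, 0) = 9; 9 ⊕ 6 = F.
P[6]: D(K, B) = 4; 4 ⊕ 0 = 4.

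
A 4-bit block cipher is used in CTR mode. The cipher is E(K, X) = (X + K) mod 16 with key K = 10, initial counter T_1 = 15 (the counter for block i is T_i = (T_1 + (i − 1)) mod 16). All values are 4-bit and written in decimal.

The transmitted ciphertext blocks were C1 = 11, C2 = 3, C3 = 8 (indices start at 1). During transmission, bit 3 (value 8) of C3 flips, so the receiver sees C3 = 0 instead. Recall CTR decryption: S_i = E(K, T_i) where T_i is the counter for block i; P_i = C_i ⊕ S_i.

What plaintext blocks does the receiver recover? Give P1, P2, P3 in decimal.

P1 = 2, P2 = 9, P3 = 11

Only C3 changed, to 0. In CTR, a change in C_i flips the same bit in P_i only; the keystream is unaffected. Decrypting the received ciphertext:
P1: T = 15, S = E(K, T) = 9; 11 ⊕ 9 = 2.
P2: T = 0, S = E(K, T) = 10; 3 ⊕ 10 = 9.
P3: T = 1, S = E(K, T) = 11; 0 ⊕ 11 = 11.
Blocks that differ from the original plaintext: P3.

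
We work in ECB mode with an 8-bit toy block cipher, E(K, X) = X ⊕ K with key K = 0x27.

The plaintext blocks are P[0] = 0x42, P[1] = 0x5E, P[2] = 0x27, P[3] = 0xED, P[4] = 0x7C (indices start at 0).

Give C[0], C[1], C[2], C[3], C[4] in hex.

ECB encryption: C_i = E(K, P_i).
C[0]: E(K, 0x42) = 0x65.
C[1]: E(K, 0x5E) = 0x79.
C[2]: E(K, 0x27) = 0x00.
C[3]: E(K, 0xED) = 0xCA.
C[4]: E(K, 0x7C) = 0x5B.

C[0] = 0x65, C[1] = 0x79, C[2] = 0x00, C[3] = 0xCA, C[4] = 0x5B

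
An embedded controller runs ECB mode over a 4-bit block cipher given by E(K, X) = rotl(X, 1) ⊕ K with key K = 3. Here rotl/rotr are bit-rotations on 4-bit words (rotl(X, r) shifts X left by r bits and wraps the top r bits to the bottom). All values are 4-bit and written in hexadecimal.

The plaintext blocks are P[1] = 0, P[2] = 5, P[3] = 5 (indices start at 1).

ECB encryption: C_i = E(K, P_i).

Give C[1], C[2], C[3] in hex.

C[1] = 3, C[2] = 9, C[3] = 9

C[1]: E(K, 0) = 3.
C[2]: E(K, 5) = 9.
C[3]: E(K, 5) = 9.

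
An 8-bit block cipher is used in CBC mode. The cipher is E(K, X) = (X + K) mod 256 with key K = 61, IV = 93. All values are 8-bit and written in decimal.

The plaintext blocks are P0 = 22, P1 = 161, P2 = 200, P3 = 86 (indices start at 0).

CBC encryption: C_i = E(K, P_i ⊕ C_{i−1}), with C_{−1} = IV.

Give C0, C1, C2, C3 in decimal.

C0: P0 ⊕ 93 = 75; E(K, 75) = 136.
C1: P1 ⊕ 136 = 41; E(K, 41) = 102.
C2: P2 ⊕ 102 = 174; E(K, 174) = 235.
C3: P3 ⊕ 235 = 189; E(K, 189) = 250.

C0 = 136, C1 = 102, C2 = 235, C3 = 250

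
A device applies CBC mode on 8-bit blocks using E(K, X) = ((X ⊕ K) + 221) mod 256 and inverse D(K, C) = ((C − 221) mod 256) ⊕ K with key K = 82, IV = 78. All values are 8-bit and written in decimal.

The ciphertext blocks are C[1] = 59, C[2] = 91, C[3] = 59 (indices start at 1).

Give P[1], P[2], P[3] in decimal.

CBC decryption: P_i = D(K, C_i) ⊕ C_{i−1}, with C_{0} = IV.
P[1]: D(K, 59) = 12; 12 ⊕ 78 = 66.
P[2]: D(K, 91) = 44; 44 ⊕ 59 = 23.
P[3]: D(K, 59) = 12; 12 ⊕ 91 = 87.

P[1] = 66, P[2] = 23, P[3] = 87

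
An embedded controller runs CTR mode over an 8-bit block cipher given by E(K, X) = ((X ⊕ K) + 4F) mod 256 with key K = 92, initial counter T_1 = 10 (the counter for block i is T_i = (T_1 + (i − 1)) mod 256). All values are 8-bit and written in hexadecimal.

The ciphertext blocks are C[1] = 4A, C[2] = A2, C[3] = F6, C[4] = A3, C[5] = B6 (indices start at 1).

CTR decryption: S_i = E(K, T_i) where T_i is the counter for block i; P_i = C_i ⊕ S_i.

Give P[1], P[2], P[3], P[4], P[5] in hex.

P[1]: T = 10, S = E(K, T) = D1; 4A ⊕ D1 = 9B.
P[2]: T = 11, S = E(K, T) = D2; A2 ⊕ D2 = 70.
P[3]: T = 12, S = E(K, T) = CF; F6 ⊕ CF = 39.
P[4]: T = 13, S = E(K, T) = D0; A3 ⊕ D0 = 73.
P[5]: T = 14, S = E(K, T) = D5; B6 ⊕ D5 = 63.

P[1] = 9B, P[2] = 70, P[3] = 39, P[4] = 73, P[5] = 63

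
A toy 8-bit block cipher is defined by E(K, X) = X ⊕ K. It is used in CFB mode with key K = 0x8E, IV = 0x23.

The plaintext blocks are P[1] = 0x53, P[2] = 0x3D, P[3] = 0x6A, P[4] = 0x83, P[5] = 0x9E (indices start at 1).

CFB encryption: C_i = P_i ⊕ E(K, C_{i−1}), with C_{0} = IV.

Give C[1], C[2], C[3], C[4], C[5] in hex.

C[1]: E(K, 0x23) = 0xAD; 0x53 ⊕ 0xAD = 0xFE.
C[2]: E(K, 0xFE) = 0x70; 0x3D ⊕ 0x70 = 0x4D.
C[3]: E(K, 0x4D) = 0xC3; 0x6A ⊕ 0xC3 = 0xA9.
C[4]: E(K, 0xA9) = 0x27; 0x83 ⊕ 0x27 = 0xA4.
C[5]: E(K, 0xA4) = 0x2A; 0x9E ⊕ 0x2A = 0xB4.

C[1] = 0xFE, C[2] = 0x4D, C[3] = 0xA9, C[4] = 0xA4, C[5] = 0xB4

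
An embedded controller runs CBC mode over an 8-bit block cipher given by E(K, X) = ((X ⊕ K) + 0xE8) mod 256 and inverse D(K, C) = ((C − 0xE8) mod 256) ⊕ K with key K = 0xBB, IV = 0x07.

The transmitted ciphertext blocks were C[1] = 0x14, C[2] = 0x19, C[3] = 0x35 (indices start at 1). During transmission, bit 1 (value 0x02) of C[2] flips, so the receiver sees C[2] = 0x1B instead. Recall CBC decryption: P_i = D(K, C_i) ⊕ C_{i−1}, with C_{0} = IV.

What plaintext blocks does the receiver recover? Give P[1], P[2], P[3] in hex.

P[1] = 0x90, P[2] = 0x9C, P[3] = 0xED

Only C[2] changed, to 0x1B. In CBC, a change in C_i garbles P_i and flips the same bit in P_{i+1}. Decrypting the received ciphertext:
P[1]: D(K, 0x14) = 0x97; 0x97 ⊕ 0x07 = 0x90.
P[2]: D(K, 0x1B) = 0x88; 0x88 ⊕ 0x14 = 0x9C.
P[3]: D(K, 0x35) = 0xF6; 0xF6 ⊕ 0x1B = 0xED.
Blocks that differ from the original plaintext: P[2], P[3].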